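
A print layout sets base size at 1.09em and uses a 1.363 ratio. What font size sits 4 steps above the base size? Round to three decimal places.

Each step on a modular scale multiplies by the ratio, so the size n steps from the base is base × ratioⁿ.
1.09 × 1.363⁴ = 1.09 × 3.45131 ≈ 3.762

3.762em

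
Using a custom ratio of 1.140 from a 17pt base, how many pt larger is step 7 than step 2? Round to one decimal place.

20.4pt

Step 2: 17.0 × 1.140² = 22.093pt
Step 7: 17.0 × 1.140⁷ = 42.539pt
Difference: 42.539 − 22.093 = 20.446pt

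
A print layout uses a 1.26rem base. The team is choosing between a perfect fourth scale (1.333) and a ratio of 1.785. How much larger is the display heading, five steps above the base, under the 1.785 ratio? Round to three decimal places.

Perfect fourth: 1.26 × 1.333⁵ = 5.30300rem
At 1.785: 1.26 × 1.785⁵ = 22.83293rem
Difference: 22.83293 − 5.30300 = 17.52993rem

17.530rem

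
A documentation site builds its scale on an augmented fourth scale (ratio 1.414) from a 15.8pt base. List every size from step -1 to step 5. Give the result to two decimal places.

Step -1: 15.8 ÷ 1.414 = 11.17
Step 0: 15.8pt
Step 1: 15.8 × 1.414 = 22.34
Step 2: 15.8 × 1.414² = 31.59
Step 3: 15.8 × 1.414³ = 44.67
Step 4: 15.8 × 1.414⁴ = 63.16
Step 5: 15.8 × 1.414⁵ = 89.31

11.17pt, 15.80pt, 22.34pt, 31.59pt, 44.67pt, 63.16pt, 89.31pt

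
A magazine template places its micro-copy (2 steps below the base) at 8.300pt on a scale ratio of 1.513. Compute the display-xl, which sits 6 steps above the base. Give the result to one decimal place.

8.300 × 1.513⁸ = 8.300 × 27.46069 ≈ 227.924

227.9pt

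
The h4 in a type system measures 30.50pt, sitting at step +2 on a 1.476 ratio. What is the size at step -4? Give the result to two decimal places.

Moving from step +2 to step -4 is 6 steps down, so divide by r⁶.
30.50 ÷ 1.476⁶ = 30.50 ÷ 10.33994 ≈ 2.950

2.95pt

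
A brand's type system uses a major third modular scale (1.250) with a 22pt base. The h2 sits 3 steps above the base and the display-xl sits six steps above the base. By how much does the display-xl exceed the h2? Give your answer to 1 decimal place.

Step 3: 22.0 × 1.250³ = 42.969pt
Step 6: 22.0 × 1.250⁶ = 83.923pt
Difference: 83.923 − 42.969 = 40.954pt

41.0pt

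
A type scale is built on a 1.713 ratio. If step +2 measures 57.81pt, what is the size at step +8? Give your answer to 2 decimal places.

1460.65pt

The gap is 8 − (2) = 6 steps, so the factor is 1.713^6.
57.81 × 1.713⁶ = 57.81 × 25.26645 ≈ 1460.653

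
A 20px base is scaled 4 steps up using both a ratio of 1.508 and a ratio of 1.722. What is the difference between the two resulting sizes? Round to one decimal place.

72.4px

At 1.508: 20.0 × 1.508⁴ = 103.427px
At 1.722: 20.0 × 1.722⁴ = 175.858px
Difference: 175.858 − 103.427 = 72.431px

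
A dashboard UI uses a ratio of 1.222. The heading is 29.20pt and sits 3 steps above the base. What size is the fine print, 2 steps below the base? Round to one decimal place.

10.7pt

Moving from step +3 to step -2 is 5 steps down, so divide by r⁵.
29.20 ÷ 1.222⁵ = 29.20 ÷ 2.72493 ≈ 10.716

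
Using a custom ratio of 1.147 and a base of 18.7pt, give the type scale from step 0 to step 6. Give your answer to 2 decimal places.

18.70pt, 21.45pt, 24.60pt, 28.22pt, 32.37pt, 37.12pt, 42.58pt

Step 0: 18.7pt
Step 1: 18.7 × 1.147 = 21.45
Step 2: 18.7 × 1.147² = 24.60
Step 3: 18.7 × 1.147³ = 28.22
Step 4: 18.7 × 1.147⁴ = 32.37
Step 5: 18.7 × 1.147⁵ = 37.12
Step 6: 18.7 × 1.147⁶ = 42.58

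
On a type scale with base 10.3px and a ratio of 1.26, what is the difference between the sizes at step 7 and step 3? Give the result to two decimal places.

Step 3: 10.3 × 1.26³ = 20.6039px
Step 7: 10.3 × 1.26⁷ = 51.9315px
Difference: 51.9315 − 20.6039 = 31.3276px

31.33px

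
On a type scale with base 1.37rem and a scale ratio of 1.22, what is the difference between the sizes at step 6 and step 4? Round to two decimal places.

1.48rem

Step 4: 1.37 × 1.22⁴ = 3.0350rem
Step 6: 1.37 × 1.22⁶ = 4.5173rem
Difference: 4.5173 − 3.0350 = 1.4823rem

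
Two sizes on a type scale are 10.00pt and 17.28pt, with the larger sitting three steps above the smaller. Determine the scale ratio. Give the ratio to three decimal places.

1.200

r³ = 17.28 / 10.00, so r = (17.28/10.00)^(1/3).
r = 1.7280^(1/3) ≈ 1.2000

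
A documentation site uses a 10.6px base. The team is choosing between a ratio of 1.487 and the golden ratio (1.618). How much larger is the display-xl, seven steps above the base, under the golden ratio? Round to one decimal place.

137.3px

At 1.487: 10.6 × 1.487⁷ = 170.405px
Golden ratio: 10.6 × 1.618⁷ = 307.720px
Difference: 307.720 − 170.405 = 137.315px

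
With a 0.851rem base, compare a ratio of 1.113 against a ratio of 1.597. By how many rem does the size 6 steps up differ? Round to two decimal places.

12.50rem

At 1.113: 0.851 × 1.113⁶ = 1.6177rem
At 1.597: 0.851 × 1.597⁶ = 14.1175rem
Difference: 14.1175 − 1.6177 = 12.4998rem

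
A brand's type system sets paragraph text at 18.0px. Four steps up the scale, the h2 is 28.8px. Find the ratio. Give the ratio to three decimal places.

The ratio satisfies 18.0 × r⁴ = 28.8, so r = (28.8 / 18.0)^(1/4).
r = 1.6000^(1/4) ≈ 1.1247

1.125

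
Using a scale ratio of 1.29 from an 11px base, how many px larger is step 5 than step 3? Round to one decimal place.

15.7px

Step 3: 11.0 × 1.29³ = 23.614px
Step 5: 11.0 × 1.29⁵ = 39.295px
Difference: 39.295 − 23.614 = 15.681px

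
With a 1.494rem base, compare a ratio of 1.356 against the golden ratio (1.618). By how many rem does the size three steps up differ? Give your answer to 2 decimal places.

At 1.356: 1.494 × 1.356³ = 3.7250rem
Golden ratio: 1.494 × 1.618³ = 6.3283rem
Difference: 6.3283 − 3.7250 = 2.6033rem

2.60rem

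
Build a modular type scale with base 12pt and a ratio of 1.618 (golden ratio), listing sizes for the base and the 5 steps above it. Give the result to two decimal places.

Step 0: 12pt
Step 1: 12.0 × 1.618 = 19.42
Step 2: 12.0 × 1.618² = 31.42
Step 3: 12.0 × 1.618³ = 50.83
Step 4: 12.0 × 1.618⁴ = 82.24
Step 5: 12.0 × 1.618⁵ = 133.07

12.00pt, 19.42pt, 31.42pt, 50.83pt, 82.24pt, 133.07pt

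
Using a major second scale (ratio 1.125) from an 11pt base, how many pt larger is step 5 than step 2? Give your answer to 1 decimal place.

5.9pt

Step 2: 11.0 × 1.125² = 13.922pt
Step 5: 11.0 × 1.125⁵ = 19.822pt
Difference: 19.822 − 13.922 = 5.900pt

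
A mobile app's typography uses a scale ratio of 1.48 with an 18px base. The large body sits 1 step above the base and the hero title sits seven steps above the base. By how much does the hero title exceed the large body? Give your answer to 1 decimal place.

Step 1: 18.0 × 1.48 = 26.640px
Step 7: 18.0 × 1.48⁷ = 279.965px
Difference: 279.965 − 26.640 = 253.325px

253.3px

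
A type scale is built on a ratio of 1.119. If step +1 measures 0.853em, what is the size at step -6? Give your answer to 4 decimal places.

0.3883em

Moving from step +1 to step -6 is 7 steps down, so divide by r⁷.
0.853 ÷ 1.119⁷ = 0.853 ÷ 2.19690 ≈ 0.3883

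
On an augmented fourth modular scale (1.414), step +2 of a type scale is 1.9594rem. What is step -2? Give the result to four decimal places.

0.4901rem

1.9594 ÷ 1.414⁴ = 1.9594 ÷ 3.99758 ≈ 0.4901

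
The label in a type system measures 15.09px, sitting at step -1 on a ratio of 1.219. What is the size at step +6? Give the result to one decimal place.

60.4px

15.09 × 1.219⁷ = 15.09 × 3.99969 ≈ 60.355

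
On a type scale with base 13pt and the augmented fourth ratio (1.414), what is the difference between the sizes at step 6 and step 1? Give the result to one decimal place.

Step 1: 13.0 × 1.414 = 18.382pt
Step 6: 13.0 × 1.414⁶ = 103.906pt
Difference: 103.906 − 18.382 = 85.524pt

85.5pt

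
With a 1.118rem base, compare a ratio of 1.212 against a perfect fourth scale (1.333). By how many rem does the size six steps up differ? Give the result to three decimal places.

At 1.212: 1.118 × 1.212⁶ = 3.54370rem
Perfect fourth: 1.118 × 1.333⁶ = 6.27224rem
Difference: 6.27224 − 3.54370 = 2.72854rem

2.729rem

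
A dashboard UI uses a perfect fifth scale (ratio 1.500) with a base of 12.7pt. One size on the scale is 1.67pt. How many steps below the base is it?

1.500ⁿ = 12.7 / 1.67 = 7.6048
n = ln(7.6048) / ln(1.500) = 2.0288 / 0.4055 ≈ 5.00

5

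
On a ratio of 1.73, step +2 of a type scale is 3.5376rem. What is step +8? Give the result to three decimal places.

3.5376 × 1.73⁶ = 3.5376 × 26.80875 ≈ 94.839

94.839rem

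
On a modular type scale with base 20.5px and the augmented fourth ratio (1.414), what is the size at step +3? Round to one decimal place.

58.0px

20.5 × 1.414³ = 20.5 × 2.82715 ≈ 57.96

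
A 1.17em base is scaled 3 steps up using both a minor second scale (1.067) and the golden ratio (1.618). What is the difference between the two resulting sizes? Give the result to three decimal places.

3.535em

Minor second: 1.17 × 1.067³ = 1.42128em
Golden ratio: 1.17 × 1.618³ = 4.95589em
Difference: 4.95589 − 1.42128 = 3.53461em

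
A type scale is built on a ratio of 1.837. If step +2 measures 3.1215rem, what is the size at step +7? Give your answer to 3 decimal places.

65.299rem

3.1215 × 1.837⁵ = 3.1215 × 20.91923 ≈ 65.299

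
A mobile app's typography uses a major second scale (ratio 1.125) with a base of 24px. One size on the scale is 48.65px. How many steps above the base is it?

1.125ⁿ = 48.65 / 24 = 2.0271
n = ln(2.0271) / ln(1.125) = 0.7066 / 0.1178 ≈ 6.00

6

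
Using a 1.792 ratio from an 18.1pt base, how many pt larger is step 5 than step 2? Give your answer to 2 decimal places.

Step 2: 18.1 × 1.792² = 58.1239pt
Step 5: 18.1 × 1.792⁵ = 334.4788pt
Difference: 334.4788 − 58.1239 = 276.3549pt

276.35pt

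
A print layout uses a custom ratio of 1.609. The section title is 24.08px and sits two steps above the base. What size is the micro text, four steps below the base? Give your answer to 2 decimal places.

24.08 ÷ 1.609⁶ = 24.08 ÷ 17.35147 ≈ 1.388

1.39px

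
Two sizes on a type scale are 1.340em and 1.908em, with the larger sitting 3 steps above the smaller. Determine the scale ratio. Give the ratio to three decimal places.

r³ = 1.908 / 1.340, so r = (1.908/1.340)^(1/3).
r = 1.4239^(1/3) ≈ 1.1250

1.125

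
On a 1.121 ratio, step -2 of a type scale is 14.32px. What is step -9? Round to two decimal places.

6.44px

14.32 ÷ 1.121⁷ = 14.32 ÷ 2.22454 ≈ 6.437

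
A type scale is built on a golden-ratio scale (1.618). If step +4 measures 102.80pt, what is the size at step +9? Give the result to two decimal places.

1139.95pt

102.80 × 1.618⁵ = 102.80 × 11.08901 ≈ 1139.950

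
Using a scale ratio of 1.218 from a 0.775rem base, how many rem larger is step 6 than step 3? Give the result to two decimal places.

Step 3: 0.775 × 1.218³ = 1.4004rem
Step 6: 0.775 × 1.218⁶ = 2.5304rem
Difference: 2.5304 − 1.4004 = 1.1300rem

1.13rem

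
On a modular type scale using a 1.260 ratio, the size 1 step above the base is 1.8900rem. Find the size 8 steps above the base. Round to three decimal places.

9.529rem

1.8900 × 1.260⁷ = 1.8900 × 5.04190 ≈ 9.529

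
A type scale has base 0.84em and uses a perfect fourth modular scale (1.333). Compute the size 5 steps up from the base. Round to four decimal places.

Every step multiplies by the scale ratio.
0.84 × 1.333⁵ = 0.84 × 4.20873 ≈ 3.5353

3.5353em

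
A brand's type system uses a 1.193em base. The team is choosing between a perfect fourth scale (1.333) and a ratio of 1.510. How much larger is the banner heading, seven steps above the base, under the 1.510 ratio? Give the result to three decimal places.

12.432em

Perfect fourth: 1.193 × 1.333⁷ = 8.92178em
At 1.510: 1.193 × 1.510⁷ = 21.35399em
Difference: 21.35399 − 8.92178 = 12.43221em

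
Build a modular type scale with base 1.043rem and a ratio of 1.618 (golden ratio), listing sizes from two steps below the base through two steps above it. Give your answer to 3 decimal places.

0.398rem, 0.645rem, 1.043rem, 1.688rem, 2.730rem

Step -2: 1.043 ÷ 1.618² = 0.398
Step -1: 1.043 ÷ 1.618 = 0.645
Step 0: 1.043rem
Step 1: 1.043 × 1.618 = 1.688
Step 2: 1.043 × 1.618² = 2.730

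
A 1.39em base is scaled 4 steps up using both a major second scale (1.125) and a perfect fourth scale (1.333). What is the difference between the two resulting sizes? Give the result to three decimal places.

Major second: 1.39 × 1.125⁴ = 2.22651em
Perfect fourth: 1.39 × 1.333⁴ = 4.38869em
Difference: 4.38869 − 2.22651 = 2.16218em

2.162em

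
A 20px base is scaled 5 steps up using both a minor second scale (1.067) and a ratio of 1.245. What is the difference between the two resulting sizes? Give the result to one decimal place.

Minor second: 20.0 × 1.067⁵ = 27.660px
At 1.245: 20.0 × 1.245⁵ = 59.824px
Difference: 59.824 − 27.660 = 32.164px

32.2px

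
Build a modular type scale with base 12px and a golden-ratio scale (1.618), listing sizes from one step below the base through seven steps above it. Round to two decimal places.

7.42px, 12.00px, 19.42px, 31.42px, 50.83px, 82.24px, 133.07px, 215.30px, 348.36px

Step -1: 12.0 ÷ 1.618 = 7.42
Step 0: 12px
Step 1: 12.0 × 1.618 = 19.42
Step 2: 12.0 × 1.618² = 31.42
Step 3: 12.0 × 1.618³ = 50.83
Step 4: 12.0 × 1.618⁴ = 82.24
Step 5: 12.0 × 1.618⁵ = 133.07
Step 6: 12.0 × 1.618⁶ = 215.30
Step 7: 12.0 × 1.618⁷ = 348.36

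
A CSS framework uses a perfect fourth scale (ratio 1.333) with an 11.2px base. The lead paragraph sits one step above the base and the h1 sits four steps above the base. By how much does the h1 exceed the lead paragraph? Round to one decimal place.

Step 1: 11.2 × 1.333 = 14.930px
Step 4: 11.2 × 1.333⁴ = 35.362px
Difference: 35.362 − 14.930 = 20.432px

20.4px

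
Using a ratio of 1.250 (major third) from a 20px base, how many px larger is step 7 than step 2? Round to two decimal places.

Step 2: 20.0 × 1.250² = 31.2500px
Step 7: 20.0 × 1.250⁷ = 95.3674px
Difference: 95.3674 − 31.2500 = 64.1174px

64.12px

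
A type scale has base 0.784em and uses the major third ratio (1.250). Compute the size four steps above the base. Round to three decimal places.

A modular type scale is a geometric sequence: sizeₙ = base × rⁿ.
0.784 × 1.250⁴ = 0.784 × 2.44141 ≈ 1.914

1.914em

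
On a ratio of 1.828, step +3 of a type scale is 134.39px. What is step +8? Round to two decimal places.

2743.14px

The gap is 8 − (3) = 5 steps, so the factor is 1.828^5.
134.39 × 1.828⁵ = 134.39 × 20.41178 ≈ 2743.140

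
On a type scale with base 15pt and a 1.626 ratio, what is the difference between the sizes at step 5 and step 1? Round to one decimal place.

Step 1: 15.0 × 1.626 = 24.390pt
Step 5: 15.0 × 1.626⁵ = 170.488pt
Difference: 170.488 − 24.390 = 146.098pt

146.1pt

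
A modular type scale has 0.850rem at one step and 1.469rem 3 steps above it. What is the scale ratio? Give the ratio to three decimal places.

1.200

The ratio satisfies 0.850 × r³ = 1.469, so r = (1.469 / 0.850)^(1/3).
r = 1.7282^(1/3) ≈ 1.2001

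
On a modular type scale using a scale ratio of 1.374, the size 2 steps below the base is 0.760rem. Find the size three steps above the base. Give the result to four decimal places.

3.7218rem

The gap is 3 − (-2) = 5 steps, so the factor is 1.374^5.
0.760 × 1.374⁵ = 0.760 × 4.89704 ≈ 3.7218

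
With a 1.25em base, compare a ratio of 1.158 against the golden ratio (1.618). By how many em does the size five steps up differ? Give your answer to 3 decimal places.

11.258em

At 1.158: 1.25 × 1.158⁵ = 2.60287em
Golden ratio: 1.25 × 1.618⁵ = 13.86126em
Difference: 13.86126 − 2.60287 = 11.25839em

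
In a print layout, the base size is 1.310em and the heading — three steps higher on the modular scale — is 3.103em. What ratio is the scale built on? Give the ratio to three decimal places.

The ratio satisfies 1.310 × r³ = 3.103, so r = (3.103 / 1.310)^(1/3).
r = 2.3687^(1/3) ≈ 1.3330

1.333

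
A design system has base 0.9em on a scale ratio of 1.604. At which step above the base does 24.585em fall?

1.604ⁿ = 24.585 / 0.9 = 27.3167
n = ln(27.3167) / ln(1.604) = 3.3075 / 0.4725 ≈ 7.00

7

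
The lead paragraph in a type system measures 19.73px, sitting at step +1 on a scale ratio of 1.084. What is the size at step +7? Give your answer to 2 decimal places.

Moving from step +1 to step +7 is 6 steps up, so multiply by r⁶.
19.73 × 1.084⁶ = 19.73 × 1.62247 ≈ 32.011

32.01px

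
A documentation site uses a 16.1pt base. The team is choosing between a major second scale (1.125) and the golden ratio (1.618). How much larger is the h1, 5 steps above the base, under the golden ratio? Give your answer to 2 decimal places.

Major second: 16.1 × 1.125⁵ = 29.0127pt
Golden ratio: 16.1 × 1.618⁵ = 178.5330pt
Difference: 178.5330 − 29.0127 = 149.5203pt

149.52pt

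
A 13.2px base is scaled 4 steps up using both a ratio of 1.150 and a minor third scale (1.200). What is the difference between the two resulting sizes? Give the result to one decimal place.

At 1.150: 13.2 × 1.150⁴ = 23.087px
Minor third: 13.2 × 1.200⁴ = 27.372px
Difference: 27.372 − 23.087 = 4.285px

4.3px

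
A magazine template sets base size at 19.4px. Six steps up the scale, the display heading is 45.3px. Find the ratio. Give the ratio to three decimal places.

1.152

The ratio satisfies 19.4 × r⁶ = 45.3, so r = (45.3 / 19.4)^(1/6).
r = 2.3351^(1/6) ≈ 1.1518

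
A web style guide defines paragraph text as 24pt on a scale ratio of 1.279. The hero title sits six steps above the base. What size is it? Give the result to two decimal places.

105.06pt

A modular type scale is a geometric sequence: sizeₙ = base × rⁿ.
24.0 × 1.279⁶ = 24.0 × 4.37747 ≈ 105.06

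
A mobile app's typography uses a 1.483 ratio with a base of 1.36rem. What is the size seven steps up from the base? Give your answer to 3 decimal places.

21.455rem

Each step on a modular scale multiplies by the ratio, so the size n steps from the base is base × ratioⁿ.
1.36 × 1.483⁷ = 1.36 × 15.77568 ≈ 21.455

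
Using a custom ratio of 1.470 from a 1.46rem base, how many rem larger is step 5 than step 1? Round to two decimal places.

7.88rem

Step 1: 1.46 × 1.470 = 2.1462rem
Step 5: 1.46 × 1.470⁵ = 10.0217rem
Difference: 10.0217 − 2.1462 = 7.8755rem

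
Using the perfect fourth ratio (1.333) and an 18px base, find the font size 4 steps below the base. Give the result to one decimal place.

5.7px

Every step multiplies by the scale ratio.
18.0 ÷ 1.333⁴ = 18.0 ÷ 3.15733 ≈ 5.70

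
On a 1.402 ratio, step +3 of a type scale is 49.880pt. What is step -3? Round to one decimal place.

6.6pt

Moving from step +3 to step -3 is 6 steps down, so divide by r⁶.
49.880 ÷ 1.402⁶ = 49.880 ÷ 7.59431 ≈ 6.568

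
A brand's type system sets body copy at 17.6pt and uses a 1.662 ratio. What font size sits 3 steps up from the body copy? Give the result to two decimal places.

Every step multiplies by the scale ratio.
17.6 × 1.662³ = 17.6 × 4.59085 ≈ 80.80

80.80pt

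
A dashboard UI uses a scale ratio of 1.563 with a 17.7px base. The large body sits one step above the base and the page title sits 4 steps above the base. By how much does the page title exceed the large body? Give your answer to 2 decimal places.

Step 1: 17.7 × 1.563 = 27.6651px
Step 4: 17.7 × 1.563⁴ = 105.6353px
Difference: 105.6353 − 27.6651 = 77.9702px

77.97px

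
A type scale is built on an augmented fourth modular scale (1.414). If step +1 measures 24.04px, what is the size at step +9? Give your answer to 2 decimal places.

384.18px

Moving from step +1 to step +9 is 8 steps up, so multiply by r⁸.
24.04 × 1.414⁸ = 24.04 × 15.98068 ≈ 384.176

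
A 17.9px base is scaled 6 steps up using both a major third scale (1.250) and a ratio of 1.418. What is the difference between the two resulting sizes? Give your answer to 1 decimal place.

Major third: 17.9 × 1.250⁶ = 68.283px
At 1.418: 17.9 × 1.418⁶ = 145.516px
Difference: 145.516 − 68.283 = 77.233px

77.2px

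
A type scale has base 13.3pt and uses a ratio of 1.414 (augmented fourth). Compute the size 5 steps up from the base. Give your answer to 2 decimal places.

75.18pt

A modular type scale is a geometric sequence: sizeₙ = base × rⁿ.
13.3 × 1.414⁵ = 13.3 × 5.65258 ≈ 75.18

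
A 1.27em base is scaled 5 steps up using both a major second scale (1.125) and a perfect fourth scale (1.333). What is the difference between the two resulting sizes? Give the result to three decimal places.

Major second: 1.27 × 1.125⁵ = 2.28858em
Perfect fourth: 1.27 × 1.333⁵ = 5.34508em
Difference: 5.34508 − 2.28858 = 3.05650em

3.057em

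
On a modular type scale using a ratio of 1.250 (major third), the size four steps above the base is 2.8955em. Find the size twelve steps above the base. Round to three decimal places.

2.8955 × 1.250⁸ = 2.8955 × 5.96046 ≈ 17.259

17.259em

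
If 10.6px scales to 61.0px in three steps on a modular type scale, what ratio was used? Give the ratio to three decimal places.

The ratio satisfies 10.6 × r³ = 61.0, so r = (61.0 / 10.6)^(1/3).
r = 5.7547^(1/3) ≈ 1.7920

1.792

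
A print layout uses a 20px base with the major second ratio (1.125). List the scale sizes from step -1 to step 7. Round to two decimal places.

Step -1: 20.0 ÷ 1.125 = 17.78
Step 0: 20px
Step 1: 20.0 × 1.125 = 22.50
Step 2: 20.0 × 1.125² = 25.31
Step 3: 20.0 × 1.125³ = 28.48
Step 4: 20.0 × 1.125⁴ = 32.04
Step 5: 20.0 × 1.125⁵ = 36.04
Step 6: 20.0 × 1.125⁶ = 40.55
Step 7: 20.0 × 1.125⁷ = 45.61

17.78px, 20.00px, 22.50px, 25.31px, 28.48px, 32.04px, 36.04px, 40.55px, 45.61px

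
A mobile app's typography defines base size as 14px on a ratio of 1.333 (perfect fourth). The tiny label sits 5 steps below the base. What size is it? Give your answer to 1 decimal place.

A modular type scale is a geometric sequence: sizeₙ = base × rⁿ.
14.0 ÷ 1.333⁵ = 14.0 ÷ 4.20873 ≈ 3.33

3.3px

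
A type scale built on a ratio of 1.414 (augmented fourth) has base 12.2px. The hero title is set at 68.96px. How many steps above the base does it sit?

1.414ⁿ = 68.96 / 12.2 = 5.6525
n = ln(5.6525) / ln(1.414) = 1.7321 / 0.3464 ≈ 5.00

5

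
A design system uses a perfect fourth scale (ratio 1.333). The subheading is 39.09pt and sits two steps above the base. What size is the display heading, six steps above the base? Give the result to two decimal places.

123.42pt

Moving from step +2 to step +6 is 4 steps up, so multiply by r⁴.
39.09 × 1.333⁴ = 39.09 × 3.15733 ≈ 123.420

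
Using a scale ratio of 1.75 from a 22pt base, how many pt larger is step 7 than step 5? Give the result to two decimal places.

Step 5: 22.0 × 1.75⁵ = 361.0879pt
Step 7: 22.0 × 1.75⁷ = 1105.8317pt
Difference: 1105.8317 − 361.0879 = 744.7438pt

744.74pt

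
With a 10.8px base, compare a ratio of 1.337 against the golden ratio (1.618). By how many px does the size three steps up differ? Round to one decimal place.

19.9px

At 1.337: 10.8 × 1.337³ = 25.812px
Golden ratio: 10.8 × 1.618³ = 45.747px
Difference: 45.747 − 25.812 = 19.935px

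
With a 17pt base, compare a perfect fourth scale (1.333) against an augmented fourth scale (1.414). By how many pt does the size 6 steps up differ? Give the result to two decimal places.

40.50pt

Perfect fourth: 17.0 × 1.333⁶ = 95.3740pt
Augmented fourth: 17.0 × 1.414⁶ = 135.8768pt
Difference: 135.8768 − 95.3740 = 40.5028pt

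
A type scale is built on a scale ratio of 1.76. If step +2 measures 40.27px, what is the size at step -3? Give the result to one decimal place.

The gap is -3 − (2) = -5 steps, so the factor is 1.76^-5.
40.27 ÷ 1.76⁵ = 40.27 ÷ 16.88742 ≈ 2.385

2.4px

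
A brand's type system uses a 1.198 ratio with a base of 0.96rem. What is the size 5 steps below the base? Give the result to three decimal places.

Each step on a modular scale multiplies by the ratio, so the size n steps from the base is base × ratioⁿ.
0.96 ÷ 1.198⁵ = 0.96 ÷ 2.46765 ≈ 0.389

0.389rem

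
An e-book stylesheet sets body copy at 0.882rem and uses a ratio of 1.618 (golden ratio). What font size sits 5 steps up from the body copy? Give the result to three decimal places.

9.781rem

Each step on a modular scale multiplies by the ratio, so the size n steps from the base is base × ratioⁿ.
0.882 × 1.618⁵ = 0.882 × 11.08901 ≈ 9.781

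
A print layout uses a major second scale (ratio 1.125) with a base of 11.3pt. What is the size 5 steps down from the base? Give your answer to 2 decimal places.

6.27pt

A modular type scale is a geometric sequence: sizeₙ = base × rⁿ.
11.3 ÷ 1.125⁵ = 11.3 ÷ 1.80203 ≈ 6.27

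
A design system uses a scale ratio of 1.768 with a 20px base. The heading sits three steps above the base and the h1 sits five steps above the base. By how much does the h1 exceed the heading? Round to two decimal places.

234.97px

Step 3: 20.0 × 1.768³ = 110.5291px
Step 5: 20.0 × 1.768⁵ = 345.4946px
Difference: 345.4946 − 110.5291 = 234.9655px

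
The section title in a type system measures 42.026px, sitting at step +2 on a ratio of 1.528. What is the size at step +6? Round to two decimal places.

42.026 × 1.528⁴ = 42.026 × 5.45122 ≈ 229.093

229.09px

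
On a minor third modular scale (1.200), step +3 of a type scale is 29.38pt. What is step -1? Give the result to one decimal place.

29.38 ÷ 1.200⁴ = 29.38 ÷ 2.07360 ≈ 14.169

14.2pt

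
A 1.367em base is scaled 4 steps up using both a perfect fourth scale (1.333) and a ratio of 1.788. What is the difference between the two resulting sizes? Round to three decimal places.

Perfect fourth: 1.367 × 1.333⁴ = 4.31608em
At 1.788: 1.367 × 1.788⁴ = 13.97136em
Difference: 13.97136 − 4.31608 = 9.65528em

9.655em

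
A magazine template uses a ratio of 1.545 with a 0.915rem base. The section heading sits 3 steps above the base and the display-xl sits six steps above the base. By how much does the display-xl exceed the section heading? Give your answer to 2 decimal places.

9.07rem

Step 3: 0.915 × 1.545³ = 3.3745rem
Step 6: 0.915 × 1.545⁶ = 12.4449rem
Difference: 12.4449 − 3.3745 = 9.0704rem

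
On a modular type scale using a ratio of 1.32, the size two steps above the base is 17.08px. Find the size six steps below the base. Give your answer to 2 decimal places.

Moving from step +2 to step -6 is 8 steps down, so divide by r⁸.
17.08 ÷ 1.32⁸ = 17.08 ÷ 9.21704 ≈ 1.853

1.85px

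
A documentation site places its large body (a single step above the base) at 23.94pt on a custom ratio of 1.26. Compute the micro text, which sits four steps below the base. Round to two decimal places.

7.54pt

Moving from step +1 to step -4 is 5 steps down, so divide by r⁵.
23.94 ÷ 1.26⁵ = 23.94 ÷ 3.17580 ≈ 7.538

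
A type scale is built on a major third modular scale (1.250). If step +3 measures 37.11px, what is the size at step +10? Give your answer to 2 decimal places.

176.95px

37.11 × 1.250⁷ = 37.11 × 4.76837 ≈ 176.954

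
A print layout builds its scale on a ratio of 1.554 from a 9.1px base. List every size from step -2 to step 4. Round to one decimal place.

3.8px, 5.9px, 9.1px, 14.1px, 22.0px, 34.2px, 53.1px

Step -2: 9.1 ÷ 1.554² = 3.8
Step -1: 9.1 ÷ 1.554 = 5.9
Step 0: 9.1px
Step 1: 9.1 × 1.554 = 14.1
Step 2: 9.1 × 1.554² = 22.0
Step 3: 9.1 × 1.554³ = 34.2
Step 4: 9.1 × 1.554⁴ = 53.1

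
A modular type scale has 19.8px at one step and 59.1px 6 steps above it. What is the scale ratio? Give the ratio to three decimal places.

r⁶ = 59.1 / 19.8, so r = (59.1/19.8)^(1/6).
r = 2.9848^(1/6) ≈ 1.1999

1.200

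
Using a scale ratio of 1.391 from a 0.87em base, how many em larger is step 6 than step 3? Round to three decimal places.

Step 3: 0.87 × 1.391³ = 2.34153em
Step 6: 0.87 × 1.391⁶ = 6.30205em
Difference: 6.30205 − 2.34153 = 3.96052em

3.961em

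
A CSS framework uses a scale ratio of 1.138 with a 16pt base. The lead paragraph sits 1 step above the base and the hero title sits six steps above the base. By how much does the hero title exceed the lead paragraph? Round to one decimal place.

16.5pt

Step 1: 16.0 × 1.138 = 18.208pt
Step 6: 16.0 × 1.138⁶ = 34.751pt
Difference: 34.751 − 18.208 = 16.543pt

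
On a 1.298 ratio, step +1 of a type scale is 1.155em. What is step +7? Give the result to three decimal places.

Moving from step +1 to step +7 is 6 steps up, so multiply by r⁶.
1.155 × 1.298⁶ = 1.155 × 4.78242 ≈ 5.524

5.524em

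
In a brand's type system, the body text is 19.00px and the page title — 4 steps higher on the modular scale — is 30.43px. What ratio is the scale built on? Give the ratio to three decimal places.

1.125

The ratio satisfies 19.00 × r⁴ = 30.43, so r = (30.43 / 19.00)^(1/4).
r = 1.6016^(1/4) ≈ 1.1250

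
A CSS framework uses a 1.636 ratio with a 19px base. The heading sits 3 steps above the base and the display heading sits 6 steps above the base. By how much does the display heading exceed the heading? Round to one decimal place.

281.1px

Step 3: 19.0 × 1.636³ = 83.196px
Step 6: 19.0 × 1.636⁶ = 364.295px
Difference: 364.295 − 83.196 = 281.099px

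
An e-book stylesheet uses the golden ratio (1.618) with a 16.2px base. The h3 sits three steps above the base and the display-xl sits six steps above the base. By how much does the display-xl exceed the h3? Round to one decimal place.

222.0px

Step 3: 16.2 × 1.618³ = 68.620px
Step 6: 16.2 × 1.618⁶ = 290.661px
Difference: 290.661 − 68.620 = 222.041px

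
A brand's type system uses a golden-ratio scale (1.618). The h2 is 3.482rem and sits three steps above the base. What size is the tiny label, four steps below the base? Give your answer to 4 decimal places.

0.1199rem

The gap is -4 − (3) = -7 steps, so the factor is 1.618^-7.
3.482 ÷ 1.618⁷ = 3.482 ÷ 29.03017 ≈ 0.1199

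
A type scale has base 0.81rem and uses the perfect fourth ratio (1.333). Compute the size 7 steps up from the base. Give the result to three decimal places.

6.058rem

0.81 × 1.333⁷ = 0.81 × 7.47844 ≈ 6.058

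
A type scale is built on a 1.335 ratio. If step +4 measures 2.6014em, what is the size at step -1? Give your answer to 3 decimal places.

2.6014 ÷ 1.335⁵ = 2.6014 ÷ 4.24040 ≈ 0.613

0.613em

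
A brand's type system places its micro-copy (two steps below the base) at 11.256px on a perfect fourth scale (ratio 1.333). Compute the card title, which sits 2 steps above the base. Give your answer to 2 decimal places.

Moving from step -2 to step +2 is 4 steps up, so multiply by r⁴.
11.256 × 1.333⁴ = 11.256 × 3.15733 ≈ 35.539

35.54px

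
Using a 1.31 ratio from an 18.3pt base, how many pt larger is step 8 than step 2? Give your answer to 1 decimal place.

Step 2: 18.3 × 1.31² = 31.405pt
Step 8: 18.3 × 1.31⁸ = 158.716pt
Difference: 158.716 − 31.405 = 127.311pt

127.3pt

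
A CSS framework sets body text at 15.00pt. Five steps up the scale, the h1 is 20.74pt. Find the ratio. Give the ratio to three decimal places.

r⁵ = 20.74 / 15.00, so r = (20.74/15.00)^(1/5).
r = 1.3827^(1/5) ≈ 1.0669

1.067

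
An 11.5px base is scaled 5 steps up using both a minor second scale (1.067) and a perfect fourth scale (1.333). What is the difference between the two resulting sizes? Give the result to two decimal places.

Minor second: 11.5 × 1.067⁵ = 15.9045px
Perfect fourth: 11.5 × 1.333⁵ = 48.4004px
Difference: 48.4004 − 15.9045 = 32.4959px

32.50px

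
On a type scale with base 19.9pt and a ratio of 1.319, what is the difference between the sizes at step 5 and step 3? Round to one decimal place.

33.8pt

Step 3: 19.9 × 1.319³ = 45.665pt
Step 5: 19.9 × 1.319⁵ = 79.447pt
Difference: 79.447 − 45.665 = 33.782pt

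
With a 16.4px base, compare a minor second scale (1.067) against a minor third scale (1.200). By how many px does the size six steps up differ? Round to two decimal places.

24.77px

Minor second: 16.4 × 1.067⁶ = 24.2008px
Minor third: 16.4 × 1.200⁶ = 48.9701px
Difference: 48.9701 − 24.2008 = 24.7693px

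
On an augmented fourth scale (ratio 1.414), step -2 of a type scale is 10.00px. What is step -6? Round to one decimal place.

10.00 ÷ 1.414⁴ = 10.00 ÷ 3.99758 ≈ 2.502

2.5px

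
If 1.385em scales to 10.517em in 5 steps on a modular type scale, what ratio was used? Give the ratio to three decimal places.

1.500

The ratio satisfies 1.385 × r⁵ = 10.517, so r = (10.517 / 1.385)^(1/5).
r = 7.5935^(1/5) ≈ 1.5000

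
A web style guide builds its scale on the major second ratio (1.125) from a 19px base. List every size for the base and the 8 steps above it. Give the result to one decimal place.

Step 0: 19px
Step 1: 19.0 × 1.125 = 21.4
Step 2: 19.0 × 1.125² = 24.0
Step 3: 19.0 × 1.125³ = 27.1
Step 4: 19.0 × 1.125⁴ = 30.4
Step 5: 19.0 × 1.125⁵ = 34.2
Step 6: 19.0 × 1.125⁶ = 38.5
Step 7: 19.0 × 1.125⁷ = 43.3
Step 8: 19.0 × 1.125⁸ = 48.7

19.0px, 21.4px, 24.0px, 27.1px, 30.4px, 34.2px, 38.5px, 43.3px, 48.7px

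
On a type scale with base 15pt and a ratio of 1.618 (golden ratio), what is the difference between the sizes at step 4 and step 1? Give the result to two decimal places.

78.53pt

Step 1: 15.0 × 1.618 = 24.2700pt
Step 4: 15.0 × 1.618⁴ = 102.8029pt
Difference: 102.8029 − 24.2700 = 78.5329pt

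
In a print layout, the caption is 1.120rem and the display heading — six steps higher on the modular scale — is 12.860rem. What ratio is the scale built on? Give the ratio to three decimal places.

1.502

r⁶ = 12.860 / 1.120, so r = (12.860/1.120)^(1/6).
r = 11.4821^(1/6) ≈ 1.5020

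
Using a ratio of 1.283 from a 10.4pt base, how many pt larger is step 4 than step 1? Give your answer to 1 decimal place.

14.8pt

Step 1: 10.4 × 1.283 = 13.343pt
Step 4: 10.4 × 1.283⁴ = 28.180pt
Difference: 28.180 − 13.343 = 14.837pt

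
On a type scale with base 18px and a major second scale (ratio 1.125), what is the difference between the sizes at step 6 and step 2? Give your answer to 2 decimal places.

13.71px

Step 2: 18.0 × 1.125² = 22.7812px
Step 6: 18.0 × 1.125⁶ = 36.4912px
Difference: 36.4912 − 22.7812 = 13.7100px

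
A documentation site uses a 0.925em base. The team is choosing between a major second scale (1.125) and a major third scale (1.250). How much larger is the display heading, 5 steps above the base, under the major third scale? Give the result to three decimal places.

Major second: 0.925 × 1.125⁵ = 1.66688em
Major third: 0.925 × 1.250⁵ = 2.82288em
Difference: 2.82288 − 1.66688 = 1.15600em

1.156em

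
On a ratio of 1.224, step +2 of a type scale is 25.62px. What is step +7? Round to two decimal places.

25.62 × 1.224⁵ = 25.62 × 2.74731 ≈ 70.386

70.39px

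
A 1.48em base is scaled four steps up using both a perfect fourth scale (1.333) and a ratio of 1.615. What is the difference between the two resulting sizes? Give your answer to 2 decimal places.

Perfect fourth: 1.48 × 1.333⁴ = 4.6729em
At 1.615: 1.48 × 1.615⁴ = 10.0682em
Difference: 10.0682 − 4.6729 = 5.3953em

5.40em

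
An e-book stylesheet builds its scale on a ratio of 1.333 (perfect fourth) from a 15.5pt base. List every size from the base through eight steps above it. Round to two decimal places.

Step 0: 15.5pt
Step 1: 15.5 × 1.333 = 20.66
Step 2: 15.5 × 1.333² = 27.54
Step 3: 15.5 × 1.333³ = 36.71
Step 4: 15.5 × 1.333⁴ = 48.94
Step 5: 15.5 × 1.333⁵ = 65.24
Step 6: 15.5 × 1.333⁶ = 86.96
Step 7: 15.5 × 1.333⁷ = 115.92
Step 8: 15.5 × 1.333⁸ = 154.52

15.50pt, 20.66pt, 27.54pt, 36.71pt, 48.94pt, 65.24pt, 86.96pt, 115.92pt, 154.52pt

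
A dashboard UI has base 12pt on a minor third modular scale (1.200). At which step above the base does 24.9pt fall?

1.200ⁿ = 24.9 / 12 = 2.0750
n = ln(2.0750) / ln(1.200) = 0.7300 / 0.1823 ≈ 4.00

4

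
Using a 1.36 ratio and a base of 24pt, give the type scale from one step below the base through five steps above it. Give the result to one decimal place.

Step -1: 24.0 ÷ 1.36 = 17.6
Step 0: 24pt
Step 1: 24.0 × 1.36 = 32.6
Step 2: 24.0 × 1.36² = 44.4
Step 3: 24.0 × 1.36³ = 60.4
Step 4: 24.0 × 1.36⁴ = 82.1
Step 5: 24.0 × 1.36⁵ = 111.7

17.6pt, 24.0pt, 32.6pt, 44.4pt, 60.4pt, 82.1pt, 111.7pt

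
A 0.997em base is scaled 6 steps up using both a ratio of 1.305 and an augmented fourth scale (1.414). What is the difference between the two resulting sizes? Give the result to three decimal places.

At 1.305: 0.997 × 1.305⁶ = 4.92446em
Augmented fourth: 0.997 × 1.414⁶ = 7.96878em
Difference: 7.96878 − 4.92446 = 3.04432em

3.044em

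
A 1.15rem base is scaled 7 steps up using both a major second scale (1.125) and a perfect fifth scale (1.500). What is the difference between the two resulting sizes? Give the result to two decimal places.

Major second: 1.15 × 1.125⁷ = 2.6228rem
Perfect fifth: 1.15 × 1.500⁷ = 19.6488rem
Difference: 19.6488 − 2.6228 = 17.0260rem

17.03rem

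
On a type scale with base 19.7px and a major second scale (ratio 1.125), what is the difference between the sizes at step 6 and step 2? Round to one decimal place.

15.0px

Step 2: 19.7 × 1.125² = 24.933px
Step 6: 19.7 × 1.125⁶ = 39.938px
Difference: 39.938 − 24.933 = 15.005px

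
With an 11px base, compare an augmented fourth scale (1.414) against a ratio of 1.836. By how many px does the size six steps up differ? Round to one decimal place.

333.4px

Augmented fourth: 11.0 × 1.414⁶ = 87.920px
At 1.836: 11.0 × 1.836⁶ = 421.336px
Difference: 421.336 − 87.920 = 333.416px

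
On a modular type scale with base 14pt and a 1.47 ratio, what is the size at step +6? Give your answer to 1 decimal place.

14.0 × 1.47⁶ = 14.0 × 10.09030 ≈ 141.26

141.3pt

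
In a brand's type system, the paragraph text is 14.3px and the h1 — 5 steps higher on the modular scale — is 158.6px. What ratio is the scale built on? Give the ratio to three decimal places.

1.618

r⁵ = 158.6 / 14.3, so r = (158.6/14.3)^(1/5).
r = 11.0909^(1/5) ≈ 1.6181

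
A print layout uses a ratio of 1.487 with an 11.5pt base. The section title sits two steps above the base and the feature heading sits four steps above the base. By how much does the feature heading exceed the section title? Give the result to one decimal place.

30.8pt

Step 2: 11.5 × 1.487² = 25.428pt
Step 4: 11.5 × 1.487⁴ = 56.227pt
Difference: 56.227 − 25.428 = 30.799pt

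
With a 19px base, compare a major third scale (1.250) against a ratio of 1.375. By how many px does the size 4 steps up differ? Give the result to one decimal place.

21.5px

Major third: 19.0 × 1.250⁴ = 46.387px
At 1.375: 19.0 × 1.375⁴ = 67.915px
Difference: 67.915 − 46.387 = 21.528px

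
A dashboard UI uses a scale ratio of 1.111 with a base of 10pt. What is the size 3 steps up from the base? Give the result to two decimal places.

13.71pt

10.0 × 1.111³ = 10.0 × 1.37133 ≈ 13.71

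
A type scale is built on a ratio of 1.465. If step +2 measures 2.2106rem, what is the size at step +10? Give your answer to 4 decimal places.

46.9041rem

2.2106 × 1.465⁸ = 2.2106 × 21.21783 ≈ 46.9041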